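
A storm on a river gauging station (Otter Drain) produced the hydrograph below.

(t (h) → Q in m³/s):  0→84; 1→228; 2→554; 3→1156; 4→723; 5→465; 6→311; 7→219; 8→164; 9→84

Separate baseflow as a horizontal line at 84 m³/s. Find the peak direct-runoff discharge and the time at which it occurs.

Q_p = 1072.0 m³/s at t = 3 h

Subtracting baseflow gives direct-runoff ordinates: 0.0, 144.0, 470.0, 1072.0, 639.0, 381.0, 227.0, 135.0, 80.0, 0.0 m³/s.
The maximum is 1072.0 m³/s, occurring at the reading for t = 3 h.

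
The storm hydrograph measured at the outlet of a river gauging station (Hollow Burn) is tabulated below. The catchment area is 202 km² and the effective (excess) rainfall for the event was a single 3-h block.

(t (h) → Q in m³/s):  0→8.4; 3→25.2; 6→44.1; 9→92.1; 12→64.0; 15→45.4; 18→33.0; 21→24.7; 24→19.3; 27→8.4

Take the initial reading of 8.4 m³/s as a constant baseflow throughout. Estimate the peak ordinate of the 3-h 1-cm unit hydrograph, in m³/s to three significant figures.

U_p ≈ 55.8 m³/s

Direct runoff: 0.0, 16.8, 35.7, 83.7, 55.6, 37.0, 24.6, 16.3, 10.9, 0.0 m³/s; ΣQ_DR = 280.6 m³/s, peak = 83.7 m³/s.
Runoff depth d = ΣQ_DR·Δt / A = 280.6 × 10800 / (202 km²) = 15.00 mm.
The 1-cm UH is the DRH scaled by (10 mm)/d, so U_p = 83.7 × 10/15.00 = 55.8 m³/s.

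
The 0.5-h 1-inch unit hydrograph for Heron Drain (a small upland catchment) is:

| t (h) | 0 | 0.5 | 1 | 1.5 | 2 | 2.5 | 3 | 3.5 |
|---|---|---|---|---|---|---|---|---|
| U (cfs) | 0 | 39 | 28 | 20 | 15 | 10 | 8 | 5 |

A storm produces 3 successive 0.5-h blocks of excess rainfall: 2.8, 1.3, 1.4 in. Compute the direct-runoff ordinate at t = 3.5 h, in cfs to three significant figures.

By discrete convolution, Q_j = Σ (P_i / 1 in) · U_{j−i}.
At t = 3.5 h (j=7): Q = (2.8/1)·5 + (1.3/1)·8 + (1.4/1)·10 = 38.4 cfs.

Q ≈ 38.4 cfs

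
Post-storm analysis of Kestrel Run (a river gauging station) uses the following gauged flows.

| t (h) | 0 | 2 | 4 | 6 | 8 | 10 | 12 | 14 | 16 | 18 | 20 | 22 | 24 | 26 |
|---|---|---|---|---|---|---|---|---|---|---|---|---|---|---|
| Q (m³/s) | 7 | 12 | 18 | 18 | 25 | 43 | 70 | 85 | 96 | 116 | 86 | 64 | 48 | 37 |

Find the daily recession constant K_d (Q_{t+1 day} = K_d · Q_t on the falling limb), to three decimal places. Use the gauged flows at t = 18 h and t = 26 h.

Between t = 18 h and t = 26 h the flow falls from 116 to 37 m³/s over 4×2 h = 8 h.
Per-interval ratio K = (37/116)^(1/4) = 0.7515; K_d = K^(24/2) = 0.032.

K_d ≈ 0.032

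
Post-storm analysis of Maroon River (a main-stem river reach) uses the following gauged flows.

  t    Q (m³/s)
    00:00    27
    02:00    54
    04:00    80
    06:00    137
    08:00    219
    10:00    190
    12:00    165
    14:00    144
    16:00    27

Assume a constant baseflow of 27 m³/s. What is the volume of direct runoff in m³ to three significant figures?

Direct-runoff ordinates (Q − Q_b): 0.0, 27.0, 53.0, 110.0, 192.0, 163.0, 138.0, 117.0, 0.0 m³/s.
ΣQ_DR = 800.0 m³/s.
With Δt = 2 h = 7200 s, V = ΣQ_DR · Δt = 800.0 × 7200 = 5.76 × 10^6 m³.

V ≈ 5.76 × 10^6 m³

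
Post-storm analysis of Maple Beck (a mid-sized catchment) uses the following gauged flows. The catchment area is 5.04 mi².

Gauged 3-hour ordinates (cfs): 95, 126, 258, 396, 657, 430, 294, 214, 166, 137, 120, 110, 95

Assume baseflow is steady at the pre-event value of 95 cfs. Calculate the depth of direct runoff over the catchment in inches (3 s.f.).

d ≈ 1.72 in

Direct runoff: 0.0, 31.0, 163.0, 301.0, 562.0, 335.0, 199.0, 119.0, 71.0, 42.0, 25.0, 15.0, 0.0 cfs; ΣQ_DR = 1863 cfs.
V = ΣQ_DR · Δt = 1863 × 10800 s = 2.012 × 10^7 ft³.
Over A = 5.04 mi², depth = V / A = 1.72 in.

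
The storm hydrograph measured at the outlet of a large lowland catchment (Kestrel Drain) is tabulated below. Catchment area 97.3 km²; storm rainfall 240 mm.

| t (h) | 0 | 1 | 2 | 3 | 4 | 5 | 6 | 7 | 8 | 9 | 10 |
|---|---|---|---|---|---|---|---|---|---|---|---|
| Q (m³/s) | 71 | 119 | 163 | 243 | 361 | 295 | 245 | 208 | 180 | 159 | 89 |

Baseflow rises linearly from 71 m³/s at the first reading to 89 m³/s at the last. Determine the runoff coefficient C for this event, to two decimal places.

ΣQ_DR = 1253 m³/s; V = ΣQ_DR·Δt = 4.511 × 10^6 m³.
Runoff depth d = V / A = 46.36 mm.
C = d / P = 46.36 / 240 = 0.19.

C ≈ 0.19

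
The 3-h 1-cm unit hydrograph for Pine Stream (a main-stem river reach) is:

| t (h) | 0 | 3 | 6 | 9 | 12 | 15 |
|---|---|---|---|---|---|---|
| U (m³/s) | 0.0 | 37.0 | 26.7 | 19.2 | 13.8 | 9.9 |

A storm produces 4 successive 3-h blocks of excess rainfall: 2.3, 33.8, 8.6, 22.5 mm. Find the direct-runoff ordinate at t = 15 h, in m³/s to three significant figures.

By discrete convolution, Q_j = Σ (P_i / 10 mm) · U_{j−i}.
At t = 15 h (j=5): Q = (2.3/10)·9.9 + (33.8/10)·13.8 + (8.6/10)·19.2 + (22.5/10)·26.7 = 126 m³/s.

Q ≈ 126 m³/s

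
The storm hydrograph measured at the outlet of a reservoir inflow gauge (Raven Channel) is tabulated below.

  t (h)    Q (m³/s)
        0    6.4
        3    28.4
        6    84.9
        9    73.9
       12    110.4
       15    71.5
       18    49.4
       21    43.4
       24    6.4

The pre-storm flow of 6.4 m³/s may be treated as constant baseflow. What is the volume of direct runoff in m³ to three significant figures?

V ≈ 4.50 × 10^6 m³

Direct-runoff ordinates (Q − Q_b): 0.0, 22.0, 78.5, 67.5, 104.0, 65.1, 43.0, 37.0, 0.0 m³/s.
ΣQ_DR = 417.1 m³/s.
With Δt = 3 h = 10800 s, V = ΣQ_DR · Δt = 417.1 × 10800 = 4.50 × 10^6 m³.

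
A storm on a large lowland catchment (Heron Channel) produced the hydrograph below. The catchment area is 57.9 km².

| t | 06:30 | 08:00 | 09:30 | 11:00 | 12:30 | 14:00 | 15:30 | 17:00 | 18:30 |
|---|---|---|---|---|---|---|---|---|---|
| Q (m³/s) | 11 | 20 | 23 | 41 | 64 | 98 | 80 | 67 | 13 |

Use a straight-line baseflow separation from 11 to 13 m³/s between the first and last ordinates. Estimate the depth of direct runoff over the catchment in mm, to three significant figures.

Direct runoff: 0.00, 8.75, 11.50, 29.25, 52.00, 85.75, 67.50, 54.25, 0.00 m³/s; ΣQ_DR = 309.0 m³/s.
V = ΣQ_DR · Δt = 309.0 × 5400 s = 1.669 × 10^6 m³.
Over A = 57.9 km², depth = V / A = 28.8 mm.

d ≈ 28.8 mm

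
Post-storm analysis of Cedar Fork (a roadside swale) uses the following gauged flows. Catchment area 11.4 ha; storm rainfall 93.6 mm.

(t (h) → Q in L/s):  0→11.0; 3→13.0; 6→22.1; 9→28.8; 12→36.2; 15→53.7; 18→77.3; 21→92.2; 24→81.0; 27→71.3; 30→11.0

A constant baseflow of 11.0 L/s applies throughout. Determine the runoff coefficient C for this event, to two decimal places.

ΣQ_DR = 376.6 L/s; V = ΣQ_DR·Δt = 4.067 × 10^6 L.
Runoff depth d = V / A = 35.68 mm.
C = d / P = 35.68 / 93.6 = 0.38.

C ≈ 0.38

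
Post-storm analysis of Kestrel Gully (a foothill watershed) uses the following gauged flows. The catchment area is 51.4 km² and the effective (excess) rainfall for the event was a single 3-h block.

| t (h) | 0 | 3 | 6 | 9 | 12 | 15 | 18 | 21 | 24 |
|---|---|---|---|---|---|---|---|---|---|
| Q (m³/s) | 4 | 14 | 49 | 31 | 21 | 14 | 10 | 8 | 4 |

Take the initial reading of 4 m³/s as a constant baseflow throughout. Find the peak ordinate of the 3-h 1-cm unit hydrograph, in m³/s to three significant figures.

Direct runoff: 0.0, 10.0, 45.0, 27.0, 17.0, 10.0, 6.0, 4.0, 0.0 m³/s; ΣQ_DR = 119.0 m³/s, peak = 45.0 m³/s.
Runoff depth d = ΣQ_DR·Δt / A = 119.0 × 10800 / (51.4 km²) = 25.00 mm.
The 1-cm UH is the DRH scaled by (10 mm)/d, so U_p = 45.0 × 10/25.00 = 18.0 m³/s.

U_p ≈ 18.0 m³/s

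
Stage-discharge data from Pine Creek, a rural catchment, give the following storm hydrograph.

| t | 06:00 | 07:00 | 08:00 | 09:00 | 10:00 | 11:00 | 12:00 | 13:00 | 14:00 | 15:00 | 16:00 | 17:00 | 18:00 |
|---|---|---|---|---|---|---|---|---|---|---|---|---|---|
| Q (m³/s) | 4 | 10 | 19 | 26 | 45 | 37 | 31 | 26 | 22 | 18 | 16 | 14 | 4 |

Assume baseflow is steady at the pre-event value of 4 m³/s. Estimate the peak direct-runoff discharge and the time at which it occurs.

Subtracting baseflow gives direct-runoff ordinates: 0.0, 6.0, 15.0, 22.0, 41.0, 33.0, 27.0, 22.0, 18.0, 14.0, 12.0, 10.0, 0.0 m³/s.
The maximum is 41.0 m³/s, occurring at the reading for t = 10:00.

Q_p = 41.0 m³/s at t = 10:00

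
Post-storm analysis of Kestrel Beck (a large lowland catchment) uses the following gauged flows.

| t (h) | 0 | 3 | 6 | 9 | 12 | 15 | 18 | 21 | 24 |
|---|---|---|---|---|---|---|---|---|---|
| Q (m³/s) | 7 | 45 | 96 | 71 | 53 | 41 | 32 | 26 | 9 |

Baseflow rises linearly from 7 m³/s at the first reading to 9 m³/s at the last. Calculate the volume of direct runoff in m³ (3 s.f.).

Direct-runoff ordinates (Q − Q_b): 0.00, 37.75, 88.50, 63.25, 45.00, 32.75, 23.50, 17.25, 0.00 m³/s.
ΣQ_DR = 308.0 m³/s.
With Δt = 3 h = 10800 s, V = ΣQ_DR · Δt = 308.0 × 10800 = 3.33 × 10^6 m³.

V ≈ 3.33 × 10^6 m³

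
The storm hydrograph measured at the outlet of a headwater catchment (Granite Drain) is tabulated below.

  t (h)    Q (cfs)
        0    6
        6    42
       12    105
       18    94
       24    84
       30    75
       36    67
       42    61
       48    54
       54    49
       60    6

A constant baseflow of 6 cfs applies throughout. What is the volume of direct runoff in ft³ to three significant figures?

Direct-runoff ordinates (Q − Q_b): 0.0, 36.0, 99.0, 88.0, 78.0, 69.0, 61.0, 55.0, 48.0, 43.0, 0.0 cfs.
ΣQ_DR = 577.0 cfs.
With Δt = 6 h = 21600 s, V = ΣQ_DR · Δt = 577.0 × 21600 = 1.25 × 10^7 ft³.

V ≈ 1.25 × 10^7 ft³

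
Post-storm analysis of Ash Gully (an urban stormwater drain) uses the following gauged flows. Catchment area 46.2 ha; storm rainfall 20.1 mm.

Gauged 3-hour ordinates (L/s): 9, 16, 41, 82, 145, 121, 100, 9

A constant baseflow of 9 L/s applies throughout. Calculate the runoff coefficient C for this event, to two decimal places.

C ≈ 0.52

ΣQ_DR = 451.0 L/s; V = ΣQ_DR·Δt = 4.871 × 10^6 L.
Runoff depth d = V / A = 10.54 mm.
C = d / P = 10.54 / 20.1 = 0.52.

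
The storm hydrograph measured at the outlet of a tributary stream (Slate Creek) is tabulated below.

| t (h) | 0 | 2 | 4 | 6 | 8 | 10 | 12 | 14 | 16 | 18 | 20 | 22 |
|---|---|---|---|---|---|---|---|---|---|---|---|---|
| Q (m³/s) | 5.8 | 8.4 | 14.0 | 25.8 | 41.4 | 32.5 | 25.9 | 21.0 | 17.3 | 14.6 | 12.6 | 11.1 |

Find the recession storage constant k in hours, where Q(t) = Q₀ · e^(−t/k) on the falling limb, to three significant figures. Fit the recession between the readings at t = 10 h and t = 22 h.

On the falling limb, Q drops from 32.5 to 11.1 m³/s between t = 10 h and t = 22 h (Δt = 12 h).
k = −Δt / ln(Q₂/Q₁) = −12 / ln(11.1/32.5) = 11.2 h.

k ≈ 11.2 h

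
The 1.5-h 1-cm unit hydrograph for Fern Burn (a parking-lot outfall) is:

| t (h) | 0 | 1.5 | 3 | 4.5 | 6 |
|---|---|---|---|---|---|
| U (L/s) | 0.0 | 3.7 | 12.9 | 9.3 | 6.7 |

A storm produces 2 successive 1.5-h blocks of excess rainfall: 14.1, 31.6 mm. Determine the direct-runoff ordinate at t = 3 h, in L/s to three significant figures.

By discrete convolution, Q_j = Σ (P_i / 10 mm) · U_{j−i}.
At t = 3 h (j=2): Q = (14.1/10)·12.9 + (31.6/10)·3.7 = 29.9 L/s.

Q ≈ 29.9 L/s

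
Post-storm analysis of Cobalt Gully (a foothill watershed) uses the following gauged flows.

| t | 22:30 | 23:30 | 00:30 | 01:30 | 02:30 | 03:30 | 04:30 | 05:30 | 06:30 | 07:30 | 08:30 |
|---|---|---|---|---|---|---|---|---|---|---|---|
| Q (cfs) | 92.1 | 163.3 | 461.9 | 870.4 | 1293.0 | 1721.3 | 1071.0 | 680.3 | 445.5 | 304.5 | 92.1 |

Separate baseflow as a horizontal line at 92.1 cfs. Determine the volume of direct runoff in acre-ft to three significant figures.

Direct-runoff ordinates (Q − Q_b): 0.0, 71.2, 369.8, 778.3, 1200.9, 1629.2, 978.9, 588.2, 353.4, 212.4, 0.0 cfs.
ΣQ_DR = 6182 cfs.
With Δt = 1 h = 3600 s, V = ΣQ_DR · Δt = 6182 × 3600 = 2.23 × 10^7 ft³ = 511 acre-ft.

V ≈ 511 acre-ft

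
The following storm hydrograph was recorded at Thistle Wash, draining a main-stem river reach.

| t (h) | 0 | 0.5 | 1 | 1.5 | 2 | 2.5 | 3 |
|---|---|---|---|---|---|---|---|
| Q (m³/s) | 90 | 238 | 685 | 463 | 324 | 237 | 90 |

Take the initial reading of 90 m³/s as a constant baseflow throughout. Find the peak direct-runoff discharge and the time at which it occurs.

Subtracting baseflow gives direct-runoff ordinates: 0.0, 148.0, 595.0, 373.0, 234.0, 147.0, 0.0 m³/s.
The maximum is 595.0 m³/s, occurring at the reading for t = 1 h.

Q_p = 595.0 m³/s at t = 1 h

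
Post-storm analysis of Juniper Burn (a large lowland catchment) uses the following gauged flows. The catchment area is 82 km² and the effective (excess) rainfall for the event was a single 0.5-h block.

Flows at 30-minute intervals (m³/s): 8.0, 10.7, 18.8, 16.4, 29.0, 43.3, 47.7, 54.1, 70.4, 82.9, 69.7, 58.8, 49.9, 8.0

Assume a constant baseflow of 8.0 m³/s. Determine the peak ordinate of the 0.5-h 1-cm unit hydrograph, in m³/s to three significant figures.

U_p ≈ 74.9 m³/s

Direct runoff: 0.0, 2.7, 10.8, 8.4, 21.0, 35.3, 39.7, 46.1, 62.4, 74.9, 61.7, 50.8, 41.9, 0.0 m³/s; ΣQ_DR = 455.7 m³/s, peak = 74.9 m³/s.
Runoff depth d = ΣQ_DR·Δt / A = 455.7 × 1800 / (82 km²) = 10.00 mm.
The 1-cm UH is the DRH scaled by (10 mm)/d, so U_p = 74.9 × 10/10.00 = 74.9 m³/s.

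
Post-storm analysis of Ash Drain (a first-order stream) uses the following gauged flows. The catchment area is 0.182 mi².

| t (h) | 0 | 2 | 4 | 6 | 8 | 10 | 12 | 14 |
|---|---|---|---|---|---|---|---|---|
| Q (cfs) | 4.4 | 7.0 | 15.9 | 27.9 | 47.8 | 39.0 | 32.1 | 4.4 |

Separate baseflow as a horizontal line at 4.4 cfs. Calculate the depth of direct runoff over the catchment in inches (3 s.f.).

Direct runoff: 0.0, 2.6, 11.5, 23.5, 43.4, 34.6, 27.7, 0.0 cfs; ΣQ_DR = 143.3 cfs.
V = ΣQ_DR · Δt = 143.3 × 7200 s = 1.032 × 10^6 ft³.
Over A = 0.182 mi², depth = V / A = 2.44 in.

d ≈ 2.44 in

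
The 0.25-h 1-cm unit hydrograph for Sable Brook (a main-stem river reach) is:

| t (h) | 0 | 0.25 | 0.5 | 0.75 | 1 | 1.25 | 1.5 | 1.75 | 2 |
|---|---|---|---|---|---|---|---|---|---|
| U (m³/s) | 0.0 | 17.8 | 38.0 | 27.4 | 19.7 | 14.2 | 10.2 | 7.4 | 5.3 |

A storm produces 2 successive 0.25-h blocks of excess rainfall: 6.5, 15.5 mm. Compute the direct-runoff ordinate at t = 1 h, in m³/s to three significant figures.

By discrete convolution, Q_j = Σ (P_i / 10 mm) · U_{j−i}.
At t = 1 h (j=4): Q = (6.5/10)·19.7 + (15.5/10)·27.4 = 55.3 m³/s.

Q ≈ 55.3 m³/s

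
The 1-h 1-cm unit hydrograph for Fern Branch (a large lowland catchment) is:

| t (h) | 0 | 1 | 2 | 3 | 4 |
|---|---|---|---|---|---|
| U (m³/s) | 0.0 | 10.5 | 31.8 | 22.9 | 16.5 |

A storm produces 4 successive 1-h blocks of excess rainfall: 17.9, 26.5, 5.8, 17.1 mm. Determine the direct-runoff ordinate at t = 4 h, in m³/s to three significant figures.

By discrete convolution, Q_j = Σ (P_i / 10 mm) · U_{j−i}.
At t = 4 h (j=4): Q = (17.9/10)·16.5 + (26.5/10)·22.9 + (5.8/10)·31.8 + (17.1/10)·10.5 = 127 m³/s.

Q ≈ 127 m³/s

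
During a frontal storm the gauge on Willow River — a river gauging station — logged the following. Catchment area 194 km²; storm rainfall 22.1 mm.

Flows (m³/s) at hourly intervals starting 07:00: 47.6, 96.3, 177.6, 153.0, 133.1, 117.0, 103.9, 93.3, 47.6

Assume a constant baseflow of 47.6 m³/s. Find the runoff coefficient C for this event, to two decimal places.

C ≈ 0.45

ΣQ_DR = 541.0 m³/s; V = ΣQ_DR·Δt = 1.948 × 10^6 m³.
Runoff depth d = V / A = 10.04 mm.
C = d / P = 10.04 / 22.1 = 0.45.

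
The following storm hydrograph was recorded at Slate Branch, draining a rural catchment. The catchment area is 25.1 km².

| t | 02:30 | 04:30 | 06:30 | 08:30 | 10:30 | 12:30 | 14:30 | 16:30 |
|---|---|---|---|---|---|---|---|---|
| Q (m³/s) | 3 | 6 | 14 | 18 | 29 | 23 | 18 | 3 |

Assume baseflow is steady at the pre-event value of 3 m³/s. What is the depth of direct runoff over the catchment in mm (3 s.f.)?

Direct runoff: 0.0, 3.0, 11.0, 15.0, 26.0, 20.0, 15.0, 0.0 m³/s; ΣQ_DR = 90.00 m³/s.
V = ΣQ_DR · Δt = 90.00 × 7200 s = 6.480 × 10^5 m³.
Over A = 25.1 km², depth = V / A = 25.8 mm.

d ≈ 25.8 mm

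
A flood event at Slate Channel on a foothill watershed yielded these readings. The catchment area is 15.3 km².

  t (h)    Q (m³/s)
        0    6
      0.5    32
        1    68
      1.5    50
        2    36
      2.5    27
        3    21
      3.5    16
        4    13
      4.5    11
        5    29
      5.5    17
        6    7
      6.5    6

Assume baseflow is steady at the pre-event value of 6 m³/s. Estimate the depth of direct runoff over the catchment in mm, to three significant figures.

d ≈ 30.0 mm

Direct runoff: 0.0, 26.0, 62.0, 44.0, 30.0, 21.0, 15.0, 10.0, 7.0, 5.0, 23.0, 11.0, 1.0, 0.0 m³/s; ΣQ_DR = 255.0 m³/s.
V = ΣQ_DR · Δt = 255.0 × 1800 s = 4.590 × 10^5 m³.
Over A = 15.3 km², depth = V / A = 30.0 mm.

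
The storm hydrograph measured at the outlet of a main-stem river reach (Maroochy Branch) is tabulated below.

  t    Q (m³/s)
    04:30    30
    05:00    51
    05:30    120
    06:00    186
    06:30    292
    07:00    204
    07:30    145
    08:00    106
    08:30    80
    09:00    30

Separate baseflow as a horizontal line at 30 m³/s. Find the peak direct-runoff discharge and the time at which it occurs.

Subtracting baseflow gives direct-runoff ordinates: 0.0, 21.0, 90.0, 156.0, 262.0, 174.0, 115.0, 76.0, 50.0, 0.0 m³/s.
The maximum is 262.0 m³/s, occurring at the reading for t = 06:30.

Q_p = 262.0 m³/s at t = 06:30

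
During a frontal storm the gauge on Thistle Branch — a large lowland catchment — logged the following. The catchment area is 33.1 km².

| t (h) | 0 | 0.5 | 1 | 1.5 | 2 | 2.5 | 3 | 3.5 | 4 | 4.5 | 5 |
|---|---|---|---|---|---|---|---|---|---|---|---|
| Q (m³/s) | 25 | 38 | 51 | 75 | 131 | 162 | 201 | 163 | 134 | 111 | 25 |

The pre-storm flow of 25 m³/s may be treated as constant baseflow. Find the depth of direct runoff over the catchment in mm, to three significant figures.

d ≈ 45.7 mm

Direct runoff: 0.0, 13.0, 26.0, 50.0, 106.0, 137.0, 176.0, 138.0, 109.0, 86.0, 0.0 m³/s; ΣQ_DR = 841.0 m³/s.
V = ΣQ_DR · Δt = 841.0 × 1800 s = 1.514 × 10^6 m³.
Over A = 33.1 km², depth = V / A = 45.7 mm.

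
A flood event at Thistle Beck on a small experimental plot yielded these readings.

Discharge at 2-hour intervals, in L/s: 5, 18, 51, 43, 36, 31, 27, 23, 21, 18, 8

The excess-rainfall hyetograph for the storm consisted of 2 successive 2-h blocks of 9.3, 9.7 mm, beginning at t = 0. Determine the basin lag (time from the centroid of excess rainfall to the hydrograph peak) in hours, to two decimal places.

t_L ≈ 1.98 h

Centroid of excess rainfall: t_c = Σ P_i·t̄_i / ΣP_i = 2.0211 h (block centres at 1, 3 h).
Hydrograph peak occurs at t = 4 h, so basin lag t_L = 4 − 2.0211 = 1.98 h.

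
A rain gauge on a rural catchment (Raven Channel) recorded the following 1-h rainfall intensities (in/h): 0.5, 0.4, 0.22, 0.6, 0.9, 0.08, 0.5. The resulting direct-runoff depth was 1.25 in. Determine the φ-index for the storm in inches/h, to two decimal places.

φ ≈ 0.33 in/h

Only the 5 blocks with intensity above φ contribute runoff: 0.5, 0.4, 0.6, 0.9, 0.5 in/h.
Σ(I−φ)·Δt = d  ⇒  (0.5+0.4+0.6+0.9+0.5 − 5φ)·1 = 1.25
φ = (2.900 − 1.25/1) / 5 = 0.33 in/h.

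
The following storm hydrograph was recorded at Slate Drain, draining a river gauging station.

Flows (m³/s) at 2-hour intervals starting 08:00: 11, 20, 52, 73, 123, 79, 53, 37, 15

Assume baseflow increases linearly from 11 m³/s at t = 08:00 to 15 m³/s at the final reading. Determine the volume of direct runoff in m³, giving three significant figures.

V ≈ 2.49 × 10^6 m³

Direct-runoff ordinates (Q − Q_b): 0.00, 8.50, 40.00, 60.50, 110.00, 65.50, 39.00, 22.50, 0.00 m³/s.
ΣQ_DR = 346.0 m³/s.
With Δt = 2 h = 7200 s, V = ΣQ_DR · Δt = 346.0 × 7200 = 2.49 × 10^6 m³.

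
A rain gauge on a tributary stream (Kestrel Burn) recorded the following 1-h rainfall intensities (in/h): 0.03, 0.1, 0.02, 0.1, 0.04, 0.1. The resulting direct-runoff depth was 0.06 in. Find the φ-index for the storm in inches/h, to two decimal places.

Only the 3 blocks with intensity above φ contribute runoff: 0.1, 0.1, 0.1 in/h.
Σ(I−φ)·Δt = d  ⇒  (0.1+0.1+0.1 − 3φ)·1 = 0.06
φ = (0.3000 − 0.06/1) / 3 = 0.08 in/h.

φ ≈ 0.08 in/h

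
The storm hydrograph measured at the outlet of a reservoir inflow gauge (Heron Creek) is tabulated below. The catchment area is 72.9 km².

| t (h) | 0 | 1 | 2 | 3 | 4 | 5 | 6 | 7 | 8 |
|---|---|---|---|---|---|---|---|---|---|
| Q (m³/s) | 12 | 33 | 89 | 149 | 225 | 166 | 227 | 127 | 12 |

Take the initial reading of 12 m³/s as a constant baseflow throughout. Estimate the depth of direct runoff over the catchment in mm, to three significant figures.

Direct runoff: 0.0, 21.0, 77.0, 137.0, 213.0, 154.0, 215.0, 115.0, 0.0 m³/s; ΣQ_DR = 932.0 m³/s.
V = ΣQ_DR · Δt = 932.0 × 3600 s = 3.355 × 10^6 m³.
Over A = 72.9 km², depth = V / A = 46.0 mm.

d ≈ 46.0 mm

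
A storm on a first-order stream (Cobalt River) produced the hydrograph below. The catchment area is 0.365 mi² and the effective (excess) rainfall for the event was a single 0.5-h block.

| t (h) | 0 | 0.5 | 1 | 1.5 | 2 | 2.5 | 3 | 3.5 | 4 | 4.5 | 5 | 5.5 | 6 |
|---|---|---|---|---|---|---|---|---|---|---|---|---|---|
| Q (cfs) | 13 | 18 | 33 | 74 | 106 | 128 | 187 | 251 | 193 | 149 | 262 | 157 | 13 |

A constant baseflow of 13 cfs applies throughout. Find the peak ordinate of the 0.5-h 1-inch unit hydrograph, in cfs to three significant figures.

U_p ≈ 82.9 cfs

Direct runoff: 0.0, 5.0, 20.0, 61.0, 93.0, 115.0, 174.0, 238.0, 180.0, 136.0, 249.0, 144.0, 0.0 cfs; ΣQ_DR = 1415 cfs, peak = 249.0 cfs.
Runoff depth d = ΣQ_DR·Δt / A = 1415 × 1800 / (0.365 mi²) = 3.004 in.
The 1-inch UH is the DRH scaled by (1 in)/d, so U_p = 249.0 × 1/3.004 = 82.9 cfs.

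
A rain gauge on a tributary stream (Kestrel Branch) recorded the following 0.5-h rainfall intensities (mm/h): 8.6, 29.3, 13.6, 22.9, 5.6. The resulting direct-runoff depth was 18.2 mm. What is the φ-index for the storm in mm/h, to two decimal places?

φ ≈ 9.80 mm/h

Only the 3 blocks with intensity above φ contribute runoff: 29.3, 13.6, 22.9 mm/h.
Σ(I−φ)·Δt = d  ⇒  (29.3+13.6+22.9 − 3φ)·0.5 = 18.2
φ = (65.80 − 18.2/0.5) / 3 = 9.80 mm/h.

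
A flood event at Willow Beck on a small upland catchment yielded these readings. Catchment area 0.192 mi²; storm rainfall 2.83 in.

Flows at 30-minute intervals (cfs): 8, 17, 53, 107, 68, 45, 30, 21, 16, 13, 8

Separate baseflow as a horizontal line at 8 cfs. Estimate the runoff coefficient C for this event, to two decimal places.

ΣQ_DR = 298.0 cfs; V = ΣQ_DR·Δt = 5.364 × 10^5 ft³.
Runoff depth d = V / A = 1.203 in.
C = d / P = 1.203 / 2.83 = 0.42.

C ≈ 0.42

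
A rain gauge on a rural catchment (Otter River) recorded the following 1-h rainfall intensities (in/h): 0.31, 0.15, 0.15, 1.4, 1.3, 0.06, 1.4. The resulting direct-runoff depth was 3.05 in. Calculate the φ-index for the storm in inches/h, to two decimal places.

φ ≈ 0.35 in/h

Only the 3 blocks with intensity above φ contribute runoff: 1.4, 1.3, 1.4 in/h.
Σ(I−φ)·Δt = d  ⇒  (1.4+1.3+1.4 − 3φ)·1 = 3.05
φ = (4.100 − 3.05/1) / 3 = 0.35 in/h.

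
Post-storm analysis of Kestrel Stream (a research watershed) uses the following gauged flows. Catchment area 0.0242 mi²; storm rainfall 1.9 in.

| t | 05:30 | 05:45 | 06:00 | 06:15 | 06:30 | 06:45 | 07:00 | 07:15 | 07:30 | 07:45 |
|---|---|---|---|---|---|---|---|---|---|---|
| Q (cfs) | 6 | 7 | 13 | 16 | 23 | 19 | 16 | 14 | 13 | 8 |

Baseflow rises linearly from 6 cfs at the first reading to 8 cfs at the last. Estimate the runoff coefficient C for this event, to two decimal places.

C ≈ 0.55

ΣQ_DR = 65.00 cfs; V = ΣQ_DR·Δt = 58500 ft³.
Runoff depth d = V / A = 1.041 in.
C = d / P = 1.041 / 1.9 = 0.55.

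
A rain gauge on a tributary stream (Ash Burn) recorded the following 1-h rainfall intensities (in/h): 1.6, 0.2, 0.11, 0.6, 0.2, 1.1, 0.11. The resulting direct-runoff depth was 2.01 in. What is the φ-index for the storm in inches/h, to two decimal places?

φ ≈ 0.43 in/h

Only the 3 blocks with intensity above φ contribute runoff: 1.6, 0.6, 1.1 in/h.
Σ(I−φ)·Δt = d  ⇒  (1.6+0.6+1.1 − 3φ)·1 = 2.01
φ = (3.300 − 2.01/1) / 3 = 0.43 in/h.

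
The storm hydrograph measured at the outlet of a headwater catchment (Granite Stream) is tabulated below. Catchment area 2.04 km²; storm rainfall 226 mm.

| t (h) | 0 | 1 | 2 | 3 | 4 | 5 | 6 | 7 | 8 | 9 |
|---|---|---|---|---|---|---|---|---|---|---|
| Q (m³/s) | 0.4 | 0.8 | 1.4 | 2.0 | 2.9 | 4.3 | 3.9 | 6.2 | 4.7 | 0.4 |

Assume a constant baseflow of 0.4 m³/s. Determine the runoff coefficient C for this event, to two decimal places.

C ≈ 0.18

ΣQ_DR = 23.00 m³/s; V = ΣQ_DR·Δt = 82800 m³.
Runoff depth d = V / A = 40.59 mm.
C = d / P = 40.59 / 226 = 0.18.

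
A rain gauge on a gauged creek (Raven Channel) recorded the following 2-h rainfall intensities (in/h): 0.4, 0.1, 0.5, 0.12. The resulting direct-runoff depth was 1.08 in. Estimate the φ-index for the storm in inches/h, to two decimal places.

φ ≈ 0.18 in/h

Only the 2 blocks with intensity above φ contribute runoff: 0.4, 0.5 in/h.
Σ(I−φ)·Δt = d  ⇒  (0.4+0.5 − 2φ)·2 = 1.08
φ = (0.9000 − 1.08/2) / 2 = 0.18 in/h.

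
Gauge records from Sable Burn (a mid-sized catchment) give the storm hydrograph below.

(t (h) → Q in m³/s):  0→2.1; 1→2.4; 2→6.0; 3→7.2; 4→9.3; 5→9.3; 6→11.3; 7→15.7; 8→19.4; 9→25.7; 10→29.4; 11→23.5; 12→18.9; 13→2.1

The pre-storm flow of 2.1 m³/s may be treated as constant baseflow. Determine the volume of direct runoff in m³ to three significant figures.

Direct-runoff ordinates (Q − Q_b): 0.0, 0.3, 3.9, 5.1, 7.2, 7.2, 9.2, 13.6, 17.3, 23.6, 27.3, 21.4, 16.8, 0.0 m³/s.
ΣQ_DR = 152.9 m³/s.
With Δt = 1 h = 3600 s, V = ΣQ_DR · Δt = 152.9 × 3600 = 5.50 × 10^5 m³.

V ≈ 5.50 × 10^5 m³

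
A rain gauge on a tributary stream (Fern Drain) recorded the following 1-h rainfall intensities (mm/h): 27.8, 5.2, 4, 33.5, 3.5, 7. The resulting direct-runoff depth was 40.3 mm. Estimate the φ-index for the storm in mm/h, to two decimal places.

φ ≈ 10.50 mm/h

Only the 2 blocks with intensity above φ contribute runoff: 27.8, 33.5 mm/h.
Σ(I−φ)·Δt = d  ⇒  (27.8+33.5 − 2φ)·1 = 40.3
φ = (61.30 − 40.3/1) / 2 = 10.50 mm/h.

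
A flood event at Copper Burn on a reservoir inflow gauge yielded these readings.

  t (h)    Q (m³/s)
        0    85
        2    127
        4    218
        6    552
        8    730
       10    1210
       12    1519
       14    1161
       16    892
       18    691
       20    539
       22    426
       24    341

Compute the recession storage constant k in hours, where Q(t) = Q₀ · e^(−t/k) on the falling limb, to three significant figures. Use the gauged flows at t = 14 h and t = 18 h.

k ≈ 7.71 h

On the falling limb, Q drops from 1161 to 691 m³/s between t = 14 h and t = 18 h (Δt = 4 h).
k = −Δt / ln(Q₂/Q₁) = −4 / ln(691/1161) = 7.71 h.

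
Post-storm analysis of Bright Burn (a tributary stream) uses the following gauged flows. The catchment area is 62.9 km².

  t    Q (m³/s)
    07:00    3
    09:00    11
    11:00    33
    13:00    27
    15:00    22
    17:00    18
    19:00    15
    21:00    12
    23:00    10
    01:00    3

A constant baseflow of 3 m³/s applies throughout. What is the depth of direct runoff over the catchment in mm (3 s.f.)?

d ≈ 14.2 mm

Direct runoff: 0.0, 8.0, 30.0, 24.0, 19.0, 15.0, 12.0, 9.0, 7.0, 0.0 m³/s; ΣQ_DR = 124.0 m³/s.
V = ΣQ_DR · Δt = 124.0 × 7200 s = 8.928 × 10^5 m³.
Over A = 62.9 km², depth = V / A = 14.2 mm.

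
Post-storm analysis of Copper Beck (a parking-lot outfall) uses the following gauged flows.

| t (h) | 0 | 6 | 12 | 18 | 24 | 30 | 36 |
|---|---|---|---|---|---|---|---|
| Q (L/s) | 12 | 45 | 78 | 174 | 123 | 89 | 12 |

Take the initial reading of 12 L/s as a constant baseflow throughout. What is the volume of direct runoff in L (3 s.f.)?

Direct-runoff ordinates (Q − Q_b): 0.0, 33.0, 66.0, 162.0, 111.0, 77.0, 0.0 L/s.
ΣQ_DR = 449.0 L/s.
With Δt = 6 h = 21600 s, V = ΣQ_DR · Δt = 449.0 × 21600 = 9.70 × 10^6 L.

V ≈ 9.70 × 10^6 L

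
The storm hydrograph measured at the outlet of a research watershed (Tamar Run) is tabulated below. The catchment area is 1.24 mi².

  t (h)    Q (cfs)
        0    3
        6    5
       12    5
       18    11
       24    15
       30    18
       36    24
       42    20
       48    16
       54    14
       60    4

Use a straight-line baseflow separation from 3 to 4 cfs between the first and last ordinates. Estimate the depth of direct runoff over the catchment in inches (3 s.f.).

d ≈ 0.724 in

Direct runoff: 0.00, 1.90, 1.80, 7.70, 11.60, 14.50, 20.40, 16.30, 12.20, 10.10, 0.00 cfs; ΣQ_DR = 96.50 cfs.
V = ΣQ_DR · Δt = 96.50 × 21600 s = 2.084 × 10^6 ft³.
Over A = 1.24 mi², depth = V / A = 0.724 in.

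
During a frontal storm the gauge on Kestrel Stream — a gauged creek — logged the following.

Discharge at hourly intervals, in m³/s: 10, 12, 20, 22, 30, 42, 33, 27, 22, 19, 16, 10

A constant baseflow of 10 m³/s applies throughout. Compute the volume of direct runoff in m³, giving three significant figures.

V ≈ 5.15 × 10^5 m³

Direct-runoff ordinates (Q − Q_b): 0.0, 2.0, 10.0, 12.0, 20.0, 32.0, 23.0, 17.0, 12.0, 9.0, 6.0, 0.0 m³/s.
ΣQ_DR = 143.0 m³/s.
With Δt = 1 h = 3600 s, V = ΣQ_DR · Δt = 143.0 × 3600 = 5.15 × 10^5 m³.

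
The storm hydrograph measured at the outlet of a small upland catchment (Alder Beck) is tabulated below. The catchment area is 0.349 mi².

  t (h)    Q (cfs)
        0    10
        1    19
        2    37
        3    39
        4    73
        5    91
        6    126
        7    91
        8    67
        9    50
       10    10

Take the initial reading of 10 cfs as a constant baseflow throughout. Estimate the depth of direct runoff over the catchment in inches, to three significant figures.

d ≈ 2.23 in

Direct runoff: 0.0, 9.0, 27.0, 29.0, 63.0, 81.0, 116.0, 81.0, 57.0, 40.0, 0.0 cfs; ΣQ_DR = 503.0 cfs.
V = ΣQ_DR · Δt = 503.0 × 3600 s = 1.811 × 10^6 ft³.
Over A = 0.349 mi², depth = V / A = 2.23 in.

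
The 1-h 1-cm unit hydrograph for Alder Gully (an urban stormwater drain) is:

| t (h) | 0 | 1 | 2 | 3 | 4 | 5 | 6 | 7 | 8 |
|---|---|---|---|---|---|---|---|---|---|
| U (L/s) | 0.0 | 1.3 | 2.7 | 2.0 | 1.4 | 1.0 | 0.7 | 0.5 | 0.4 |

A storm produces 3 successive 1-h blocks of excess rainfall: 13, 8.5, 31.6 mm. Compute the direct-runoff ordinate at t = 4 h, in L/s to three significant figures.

Q ≈ 12.1 L/s

By discrete convolution, Q_j = Σ (P_i / 10 mm) · U_{j−i}.
At t = 4 h (j=4): Q = (13/10)·1.4 + (8.5/10)·2.0 + (31.6/10)·2.7 = 12.1 L/s.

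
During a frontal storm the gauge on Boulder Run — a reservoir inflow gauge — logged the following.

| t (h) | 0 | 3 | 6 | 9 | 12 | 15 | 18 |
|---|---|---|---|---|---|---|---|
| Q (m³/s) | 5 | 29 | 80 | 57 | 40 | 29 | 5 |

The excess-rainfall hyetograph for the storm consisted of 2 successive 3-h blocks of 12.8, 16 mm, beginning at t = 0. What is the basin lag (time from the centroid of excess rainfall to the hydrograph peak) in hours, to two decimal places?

t_L ≈ 2.83 h

Centroid of excess rainfall: t_c = Σ P_i·t̄_i / ΣP_i = 3.1667 h (block centres at 1.5, 4.5 h).
Hydrograph peak occurs at t = 6 h, so basin lag t_L = 6 − 3.1667 = 2.83 h.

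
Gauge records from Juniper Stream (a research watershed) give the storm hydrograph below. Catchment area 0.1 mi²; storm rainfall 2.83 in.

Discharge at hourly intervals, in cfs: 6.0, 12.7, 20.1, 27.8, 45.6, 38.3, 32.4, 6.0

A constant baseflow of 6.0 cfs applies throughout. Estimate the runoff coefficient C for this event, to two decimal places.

C ≈ 0.77

ΣQ_DR = 140.9 cfs; V = ΣQ_DR·Δt = 5.072 × 10^5 ft³.
Runoff depth d = V / A = 2.183 in.
C = d / P = 2.183 / 2.83 = 0.77.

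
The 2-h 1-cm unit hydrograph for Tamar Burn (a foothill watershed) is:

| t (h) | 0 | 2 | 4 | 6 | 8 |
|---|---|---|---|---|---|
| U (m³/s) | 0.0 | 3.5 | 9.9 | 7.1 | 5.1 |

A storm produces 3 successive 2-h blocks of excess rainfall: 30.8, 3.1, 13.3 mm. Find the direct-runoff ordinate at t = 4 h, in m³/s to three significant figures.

By discrete convolution, Q_j = Σ (P_i / 10 mm) · U_{j−i}.
At t = 4 h (j=2): Q = (30.8/10)·9.9 + (3.1/10)·3.5 + (13.3/10)·0.0 = 31.6 m³/s.

Q ≈ 31.6 m³/s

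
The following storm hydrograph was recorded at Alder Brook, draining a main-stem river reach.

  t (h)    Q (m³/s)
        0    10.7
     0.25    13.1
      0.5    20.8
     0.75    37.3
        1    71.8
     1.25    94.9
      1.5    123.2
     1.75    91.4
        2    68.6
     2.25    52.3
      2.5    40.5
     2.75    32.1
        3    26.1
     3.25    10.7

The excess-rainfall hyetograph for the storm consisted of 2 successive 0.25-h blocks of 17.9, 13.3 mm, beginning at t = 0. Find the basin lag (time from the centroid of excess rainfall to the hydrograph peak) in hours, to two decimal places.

Centroid of excess rainfall: t_c = Σ P_i·t̄_i / ΣP_i = 0.2316 h (block centres at 0.125, 0.375 h).
Hydrograph peak occurs at t = 1.5 h, so basin lag t_L = 1.5 − 0.2316 = 1.27 h.

t_L ≈ 1.27 h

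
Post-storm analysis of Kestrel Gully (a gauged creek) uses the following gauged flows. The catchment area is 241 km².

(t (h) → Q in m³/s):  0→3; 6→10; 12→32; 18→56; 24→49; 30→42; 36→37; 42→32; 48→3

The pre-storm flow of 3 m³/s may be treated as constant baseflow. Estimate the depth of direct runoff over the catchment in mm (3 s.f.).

d ≈ 21.2 mm

Direct runoff: 0.0, 7.0, 29.0, 53.0, 46.0, 39.0, 34.0, 29.0, 0.0 m³/s; ΣQ_DR = 237.0 m³/s.
V = ΣQ_DR · Δt = 237.0 × 21600 s = 5.119 × 10^6 m³.
Over A = 241 km², depth = V / A = 21.2 mm.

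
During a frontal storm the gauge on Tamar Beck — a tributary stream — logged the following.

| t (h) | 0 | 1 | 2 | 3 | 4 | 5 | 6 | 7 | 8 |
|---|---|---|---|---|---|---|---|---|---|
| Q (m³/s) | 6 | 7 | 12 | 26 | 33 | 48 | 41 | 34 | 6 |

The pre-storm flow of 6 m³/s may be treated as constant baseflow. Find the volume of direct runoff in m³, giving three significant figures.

Direct-runoff ordinates (Q − Q_b): 0.0, 1.0, 6.0, 20.0, 27.0, 42.0, 35.0, 28.0, 0.0 m³/s.
ΣQ_DR = 159.0 m³/s.
With Δt = 1 h = 3600 s, V = ΣQ_DR · Δt = 159.0 × 3600 = 5.72 × 10^5 m³.

V ≈ 5.72 × 10^5 m³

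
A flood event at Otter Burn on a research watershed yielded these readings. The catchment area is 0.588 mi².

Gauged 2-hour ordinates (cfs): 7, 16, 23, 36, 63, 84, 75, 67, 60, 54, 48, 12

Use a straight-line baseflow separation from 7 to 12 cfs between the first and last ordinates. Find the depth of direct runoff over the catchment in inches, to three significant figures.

d ≈ 2.27 in

Direct runoff: 0.00, 8.55, 15.09, 27.64, 54.18, 74.73, 65.27, 56.82, 49.36, 42.91, 36.45, 0.00 cfs; ΣQ_DR = 431.0 cfs.
V = ΣQ_DR · Δt = 431.0 × 7200 s = 3.103 × 10^6 ft³.
Over A = 0.588 mi², depth = V / A = 2.27 in.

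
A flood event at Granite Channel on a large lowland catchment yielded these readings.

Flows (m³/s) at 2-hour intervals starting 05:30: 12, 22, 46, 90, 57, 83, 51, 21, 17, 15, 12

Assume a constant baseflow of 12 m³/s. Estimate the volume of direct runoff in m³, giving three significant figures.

Direct-runoff ordinates (Q − Q_b): 0.0, 10.0, 34.0, 78.0, 45.0, 71.0, 39.0, 9.0, 5.0, 3.0, 0.0 m³/s.
ΣQ_DR = 294.0 m³/s.
With Δt = 2 h = 7200 s, V = ΣQ_DR · Δt = 294.0 × 7200 = 2.12 × 10^6 m³.

V ≈ 2.12 × 10^6 m³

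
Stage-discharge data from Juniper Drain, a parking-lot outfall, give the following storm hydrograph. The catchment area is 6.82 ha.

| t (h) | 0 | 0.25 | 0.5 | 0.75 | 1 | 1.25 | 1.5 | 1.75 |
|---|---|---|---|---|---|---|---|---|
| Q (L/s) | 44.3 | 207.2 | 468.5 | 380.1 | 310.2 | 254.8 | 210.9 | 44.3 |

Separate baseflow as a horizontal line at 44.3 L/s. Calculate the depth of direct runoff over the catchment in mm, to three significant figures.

Direct runoff: 0.0, 162.9, 424.2, 335.8, 265.9, 210.5, 166.6, 0.0 L/s; ΣQ_DR = 1566 L/s.
V = ΣQ_DR · Δt = 1566 × 900 s = 1.409 × 10^6 L.
Over A = 6.82 ha, depth = V / A = 20.7 mm.

d ≈ 20.7 mm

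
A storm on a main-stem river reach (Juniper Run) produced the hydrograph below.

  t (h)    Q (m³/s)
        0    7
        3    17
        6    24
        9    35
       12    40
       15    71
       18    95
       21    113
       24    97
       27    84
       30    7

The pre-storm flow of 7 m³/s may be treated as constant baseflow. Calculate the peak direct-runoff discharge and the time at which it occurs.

Q_p = 106.0 m³/s at t = 21 h

Subtracting baseflow gives direct-runoff ordinates: 0.0, 10.0, 17.0, 28.0, 33.0, 64.0, 88.0, 106.0, 90.0, 77.0, 0.0 m³/s.
The maximum is 106.0 m³/s, occurring at the reading for t = 21 h.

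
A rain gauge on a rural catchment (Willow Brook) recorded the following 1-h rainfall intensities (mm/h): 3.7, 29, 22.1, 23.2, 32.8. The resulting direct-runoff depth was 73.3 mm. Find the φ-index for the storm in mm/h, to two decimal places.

φ ≈ 8.45 mm/h

Only the 4 blocks with intensity above φ contribute runoff: 29, 22.1, 23.2, 32.8 mm/h.
Σ(I−φ)·Δt = d  ⇒  (29+22.1+23.2+32.8 − 4φ)·1 = 73.3
φ = (107.1 − 73.3/1) / 4 = 8.45 mm/h.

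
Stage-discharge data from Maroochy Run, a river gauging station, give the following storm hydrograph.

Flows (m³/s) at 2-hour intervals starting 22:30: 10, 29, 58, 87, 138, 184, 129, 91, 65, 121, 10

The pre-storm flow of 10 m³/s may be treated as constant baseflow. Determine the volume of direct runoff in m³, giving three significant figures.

V ≈ 5.85 × 10^6 m³

Direct-runoff ordinates (Q − Q_b): 0.0, 19.0, 48.0, 77.0, 128.0, 174.0, 119.0, 81.0, 55.0, 111.0, 0.0 m³/s.
ΣQ_DR = 812.0 m³/s.
With Δt = 2 h = 7200 s, V = ΣQ_DR · Δt = 812.0 × 7200 = 5.85 × 10^6 m³.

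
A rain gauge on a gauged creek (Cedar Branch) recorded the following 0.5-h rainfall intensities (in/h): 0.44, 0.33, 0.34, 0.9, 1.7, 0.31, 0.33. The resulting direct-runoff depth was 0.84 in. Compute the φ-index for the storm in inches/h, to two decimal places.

φ ≈ 0.46 in/h

Only the 2 blocks with intensity above φ contribute runoff: 0.9, 1.7 in/h.
Σ(I−φ)·Δt = d  ⇒  (0.9+1.7 − 2φ)·0.5 = 0.84
φ = (2.600 − 0.84/0.5) / 2 = 0.46 in/h.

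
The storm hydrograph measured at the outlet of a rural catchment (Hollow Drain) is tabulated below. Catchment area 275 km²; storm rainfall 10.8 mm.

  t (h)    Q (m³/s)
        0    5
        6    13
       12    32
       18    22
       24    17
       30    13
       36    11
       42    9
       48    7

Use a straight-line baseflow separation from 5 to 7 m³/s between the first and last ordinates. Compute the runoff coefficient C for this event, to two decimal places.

ΣQ_DR = 75.00 m³/s; V = ΣQ_DR·Δt = 1.620 × 10^6 m³.
Runoff depth d = V / A = 5.891 mm.
C = d / P = 5.891 / 10.8 = 0.55.

C ≈ 0.55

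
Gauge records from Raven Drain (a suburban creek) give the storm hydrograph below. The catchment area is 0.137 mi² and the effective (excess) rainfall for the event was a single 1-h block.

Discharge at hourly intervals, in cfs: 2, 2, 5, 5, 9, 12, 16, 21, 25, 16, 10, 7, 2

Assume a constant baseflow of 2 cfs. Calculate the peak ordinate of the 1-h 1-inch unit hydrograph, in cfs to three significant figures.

Direct runoff: 0.0, 0.0, 3.0, 3.0, 7.0, 10.0, 14.0, 19.0, 23.0, 14.0, 8.0, 5.0, 0.0 cfs; ΣQ_DR = 106.0 cfs, peak = 23.0 cfs.
Runoff depth d = ΣQ_DR·Δt / A = 106.0 × 3600 / (0.137 mi²) = 1.199 in.
The 1-inch UH is the DRH scaled by (1 in)/d, so U_p = 23.0 × 1/1.199 = 19.2 cfs.

U_p ≈ 19.2 cfs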